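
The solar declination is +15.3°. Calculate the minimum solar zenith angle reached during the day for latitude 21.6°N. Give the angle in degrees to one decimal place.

At local solar noon the hour angle is zero, so the zenith angle is |φ − δ| = |21.6° − (15.3°)| = 6.3°.

6.3°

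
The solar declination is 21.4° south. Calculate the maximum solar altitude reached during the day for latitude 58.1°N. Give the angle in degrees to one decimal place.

10.5°

At local solar noon the hour angle is zero, so the elevation is 90° − |φ − δ| = 90° − |58.1° − (-21.4°)| = 90° − 79.5° = 10.5°.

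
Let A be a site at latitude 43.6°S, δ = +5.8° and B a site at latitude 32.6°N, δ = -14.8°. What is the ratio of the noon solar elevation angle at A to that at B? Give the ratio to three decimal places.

A: 90° − |-43.6 − (5.8)| = 40.60°.
B: 90° − |32.6 − (-14.8)| = 42.60°.
Ratio A/B = 40.6000 / 42.6000 = 0.9531.

0.953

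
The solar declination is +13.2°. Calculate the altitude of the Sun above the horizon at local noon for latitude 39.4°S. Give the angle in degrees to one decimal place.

37.4°

At local solar noon the hour angle is zero, so the elevation is 90° − |φ − δ| = 90° − |-39.4° − (13.2°)| = 90° − 52.6° = 37.4°.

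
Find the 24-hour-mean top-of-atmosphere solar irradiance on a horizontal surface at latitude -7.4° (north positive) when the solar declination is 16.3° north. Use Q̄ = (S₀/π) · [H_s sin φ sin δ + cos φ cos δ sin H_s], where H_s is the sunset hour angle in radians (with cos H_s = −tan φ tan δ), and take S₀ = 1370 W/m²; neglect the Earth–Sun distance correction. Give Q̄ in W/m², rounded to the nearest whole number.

The sunset hour angle satisfies cos H_s = −tan φ tan δ = 0.0380, giving H_s = 87.82°. In radians, H_s = 1.5327.
H_s sin φ sin δ = 1.5327 × -0.1288 × 0.2807 = -0.0554.
cos φ cos δ sin H_s = 0.9917 × 0.9598 × 0.9993 = 0.9512.
Q̄ = (1370/π) × (-0.0554 + 0.9512) = 436.08 × 0.8958 = 390.64 W/m².

391 W/m²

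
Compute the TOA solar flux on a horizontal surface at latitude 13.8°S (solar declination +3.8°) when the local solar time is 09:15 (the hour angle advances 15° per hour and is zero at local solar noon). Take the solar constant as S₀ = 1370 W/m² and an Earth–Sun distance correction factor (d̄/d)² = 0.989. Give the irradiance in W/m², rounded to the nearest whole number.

966 W/m²

Hour angle H = 15° × (9.25 − 12) = -41.25°.
cos θ_z = sin(-13.8°) sin(3.8°) + cos(-13.8°) cos(3.8°) cos(-41.25°) = -0.0158 + 0.7285 = 0.7127.
Top-of-atmosphere irradiance = S₀ (d̄/d)² cos θ_z = 1370 × 0.989 × 0.7127 = 965.66 W/m².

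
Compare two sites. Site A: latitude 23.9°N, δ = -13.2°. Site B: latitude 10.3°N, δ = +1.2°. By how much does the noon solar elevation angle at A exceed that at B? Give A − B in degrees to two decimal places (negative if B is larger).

-28.00°

A: 90° − |23.9 − (-13.2)| = 52.90°.
B: 90° − |10.3 − (1.2)| = 80.90°.
A − B = 52.90 − 80.90 = -28.00°.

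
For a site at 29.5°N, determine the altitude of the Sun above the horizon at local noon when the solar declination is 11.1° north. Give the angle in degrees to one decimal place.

At local solar noon the hour angle is zero, so the elevation is 90° − |φ − δ| = 90° − |29.5° − (11.1°)| = 90° − 18.4° = 71.6°.

71.6°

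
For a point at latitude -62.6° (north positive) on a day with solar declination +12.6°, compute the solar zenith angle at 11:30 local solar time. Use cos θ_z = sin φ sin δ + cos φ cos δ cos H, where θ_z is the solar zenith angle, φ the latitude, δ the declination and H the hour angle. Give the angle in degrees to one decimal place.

75.4°

Hour angle H = 15° × (11.5 − 12) = -7.50°.
cos θ_z = sin φ sin δ + cos φ cos δ cos H = (-0.8878)(0.2181) + (0.4602)(0.9759)(0.9914) = 0.2516.
θ_z = arccos(0.2516) = 75.43°.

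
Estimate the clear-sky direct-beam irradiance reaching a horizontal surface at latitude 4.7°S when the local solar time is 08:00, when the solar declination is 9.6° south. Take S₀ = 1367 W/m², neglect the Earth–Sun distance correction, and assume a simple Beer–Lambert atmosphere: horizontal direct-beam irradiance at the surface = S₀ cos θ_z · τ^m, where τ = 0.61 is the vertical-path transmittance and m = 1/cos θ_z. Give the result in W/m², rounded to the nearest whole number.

Hour angle H = 15° × (8 − 12) = -60.00°.
With φ = -4.7°, δ = -9.6°, H = -60.00°: sin φ sin δ = 0.0137, cos φ cos δ cos H = 0.4913, so cos θ_z = 0.5050.
Air mass m = 1/cos θ_z = 1/0.5050 = 1.980; τ^m = 0.61^1.980 = 0.3758.
Surface direct beam = 1367 × 0.5050 × 0.3758 = 259.43 W/m².

259 W/m²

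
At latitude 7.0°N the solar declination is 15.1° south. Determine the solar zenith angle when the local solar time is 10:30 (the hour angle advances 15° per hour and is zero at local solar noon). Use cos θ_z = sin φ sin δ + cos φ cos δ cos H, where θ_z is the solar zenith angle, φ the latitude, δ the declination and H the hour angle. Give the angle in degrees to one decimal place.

Hour angle H = 15° × (10.5 − 12) = -22.50°.
cos θ_z = sin φ sin δ + cos φ cos δ cos H = (0.1219)(-0.2605) + (0.9925)(0.9655)(0.9239) = 0.8536.
θ_z = arccos(0.8536) = 31.39°.

31.4°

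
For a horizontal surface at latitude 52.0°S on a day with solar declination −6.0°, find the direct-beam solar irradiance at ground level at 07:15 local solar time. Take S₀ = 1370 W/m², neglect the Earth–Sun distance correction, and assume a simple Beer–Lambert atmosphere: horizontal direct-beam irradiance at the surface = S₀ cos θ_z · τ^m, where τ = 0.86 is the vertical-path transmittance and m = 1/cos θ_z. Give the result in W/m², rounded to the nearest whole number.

223 W/m²

Hour angle H = 15° × (7.25 − 12) = -71.25°.
cos θ_z = sin φ sin δ + cos φ cos δ cos H = (-0.7880)(-0.1045) + (0.6157)(0.9945)(0.3214) = 0.2791.
Air mass m = 1/cos θ_z = 1/0.2791 = 3.583; τ^m = 0.86^3.583 = 0.5825.
Surface direct beam = 1370 × 0.2791 × 0.5825 = 222.73 W/m².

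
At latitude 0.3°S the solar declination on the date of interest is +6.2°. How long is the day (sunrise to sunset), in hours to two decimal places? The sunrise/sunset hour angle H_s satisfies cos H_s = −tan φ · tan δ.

12.00 hours

−tan φ tan δ = −(-0.0052)(0.1086) = 0.0006; H_s = arccos(0.0006) = 89.97°.
Day length = 2 H_s / 15° h⁻¹ = 179.94° / 15 = 11.996 h.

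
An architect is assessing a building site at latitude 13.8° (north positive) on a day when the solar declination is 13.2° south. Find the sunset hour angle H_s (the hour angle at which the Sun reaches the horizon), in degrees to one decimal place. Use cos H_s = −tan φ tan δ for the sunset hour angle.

cos H_s = −tan(13.8°) · tan(-13.2°) = 0.0576, so H_s = arccos(0.0576) = 86.70°.

86.7°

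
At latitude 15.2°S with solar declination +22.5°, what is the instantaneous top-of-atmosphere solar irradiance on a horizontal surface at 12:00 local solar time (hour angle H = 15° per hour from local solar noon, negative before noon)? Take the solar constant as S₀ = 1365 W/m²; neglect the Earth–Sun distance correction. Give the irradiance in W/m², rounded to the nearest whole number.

1080 W/m²

Hour angle H = 15° × (12 − 12) = 0.00°.
cos θ_z = sin(-15.2°) sin(22.5°) + cos(-15.2°) cos(22.5°) cos(0.00°) = -0.1003 + 0.8916 = 0.7913.
Top-of-atmosphere irradiance = S₀ cos θ_z = 1365 × 0.7913 = 1080.12 W/m².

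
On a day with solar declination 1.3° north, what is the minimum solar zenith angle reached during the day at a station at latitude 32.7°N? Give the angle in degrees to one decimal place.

At local solar noon the hour angle is zero, so the zenith angle is |φ − δ| = |32.7° − (1.3°)| = 31.4°.

31.4°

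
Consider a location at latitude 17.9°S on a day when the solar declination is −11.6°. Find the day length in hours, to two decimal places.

−tan φ tan δ = −(-0.3230)(-0.2053) = -0.0663; H_s = arccos(-0.0663) = 93.80°.
Day length = 2 H_s / 15° h⁻¹ = 187.60° / 15 = 12.507 h.

12.51 hours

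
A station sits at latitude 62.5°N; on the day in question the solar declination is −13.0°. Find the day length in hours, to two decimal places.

−tan φ tan δ = −(1.9210)(-0.2309) = 0.4436; H_s = arccos(0.4436) = 63.67°.
Day length = 2 H_s / 15° h⁻¹ = 127.34° / 15 = 8.489 h.

8.49 hours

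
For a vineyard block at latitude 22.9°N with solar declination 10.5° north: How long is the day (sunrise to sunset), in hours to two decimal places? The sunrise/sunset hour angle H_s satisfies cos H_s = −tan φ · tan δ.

−tan φ tan δ = −(0.4224)(0.1853) = -0.0783; H_s = arccos(-0.0783) = 94.49°.
Day length = 2 H_s / 15° h⁻¹ = 188.98° / 15 = 12.599 h.

12.60 hours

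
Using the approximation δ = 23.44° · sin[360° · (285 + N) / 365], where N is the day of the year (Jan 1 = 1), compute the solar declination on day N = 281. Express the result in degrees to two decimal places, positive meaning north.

-7.34°

360 × (285 + 281) / 365 = 558.247°; sin(558.247°) = -0.3131.
δ = 23.44 × -0.3131 = -7.339° ≈ -7.34°.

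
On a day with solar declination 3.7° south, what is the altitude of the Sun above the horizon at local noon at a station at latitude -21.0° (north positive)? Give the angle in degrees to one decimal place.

At local solar noon the hour angle is zero, so the elevation is 90° − |φ − δ| = 90° − |-21.0° − (-3.7°)| = 90° − 17.3° = 72.7°.

72.7°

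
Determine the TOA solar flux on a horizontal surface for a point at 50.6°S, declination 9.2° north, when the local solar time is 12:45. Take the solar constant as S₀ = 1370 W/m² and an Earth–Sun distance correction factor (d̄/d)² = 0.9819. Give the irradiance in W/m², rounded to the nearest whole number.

Hour angle H = 15° × (12.75 − 12) = 11.25°.
cos θ_z = sin φ sin δ + cos φ cos δ cos H = (-0.7727)(0.1599) + (0.6347)(0.9871)(0.9808) = 0.4909.
Top-of-atmosphere irradiance = S₀ (d̄/d)² cos θ_z = 1370 × 0.9819 × 0.4909 = 660.36 W/m².

660 W/m²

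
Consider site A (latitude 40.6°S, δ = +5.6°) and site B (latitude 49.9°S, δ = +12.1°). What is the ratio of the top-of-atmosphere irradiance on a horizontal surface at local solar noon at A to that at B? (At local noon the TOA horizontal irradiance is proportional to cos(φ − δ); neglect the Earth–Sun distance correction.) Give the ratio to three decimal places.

1.474

A: cos θ_z = cos(-40.6° − (5.6°)) = 0.6921.
B: cos θ_z = cos(-49.9° − (12.1°)) = 0.4695.
Ratio A/B = 0.6921 / 0.4695 = 1.4741.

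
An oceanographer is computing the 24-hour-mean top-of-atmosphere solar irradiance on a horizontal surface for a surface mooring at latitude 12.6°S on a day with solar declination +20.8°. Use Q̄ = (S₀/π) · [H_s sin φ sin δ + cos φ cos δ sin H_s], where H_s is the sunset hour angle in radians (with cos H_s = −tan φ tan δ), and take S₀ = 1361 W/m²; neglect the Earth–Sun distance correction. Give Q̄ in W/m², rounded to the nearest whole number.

The sunset hour angle satisfies cos H_s = −tan φ tan δ = 0.0849, giving H_s = 85.13°. In radians, H_s = 1.4858.
H_s sin φ sin δ = 1.4858 × -0.2181 × 0.3551 = -0.1151.
cos φ cos δ sin H_s = 0.9759 × 0.9348 × 0.9964 = 0.9090.
Q̄ = (1361/π) × (-0.1151 + 0.9090) = 433.22 × 0.7939 = 343.93 W/m².

344 W/m²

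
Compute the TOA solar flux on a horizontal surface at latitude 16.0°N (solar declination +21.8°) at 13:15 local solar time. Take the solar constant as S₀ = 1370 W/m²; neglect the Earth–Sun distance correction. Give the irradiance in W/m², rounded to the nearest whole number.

1298 W/m²

Hour angle H = 15° × (13.25 − 12) = 18.75°.
cos θ_z = sin φ sin δ + cos φ cos δ cos H = (0.2756)(0.3714) + (0.9613)(0.9285)(0.9469) = 0.9475.
Top-of-atmosphere irradiance = S₀ cos θ_z = 1370 × 0.9475 = 1298.08 W/m².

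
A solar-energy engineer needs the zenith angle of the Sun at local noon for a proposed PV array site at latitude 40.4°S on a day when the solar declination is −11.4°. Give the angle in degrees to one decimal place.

At local solar noon the hour angle is zero, so the zenith angle is |φ − δ| = |-40.4° − (-11.4°)| = 29.0°.

29.0°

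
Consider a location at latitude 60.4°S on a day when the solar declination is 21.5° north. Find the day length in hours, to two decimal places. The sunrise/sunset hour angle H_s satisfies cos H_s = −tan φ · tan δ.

6.15 hours

cos H_s = −tan(-60.4°) · tan(21.5°) = 0.6934, so H_s = arccos(0.6934) = 46.10°.
Day length = 2 H_s / 15° h⁻¹ = 92.20° / 15 = 6.147 h.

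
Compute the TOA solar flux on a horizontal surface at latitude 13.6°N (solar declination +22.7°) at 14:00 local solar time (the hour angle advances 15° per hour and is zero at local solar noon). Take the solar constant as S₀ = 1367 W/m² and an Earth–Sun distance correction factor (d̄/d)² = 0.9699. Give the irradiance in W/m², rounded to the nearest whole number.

Hour angle H = 15° × (14 − 12) = 30.00°.
With φ = 13.6°, δ = 22.7°, H = 30.00°: sin φ sin δ = 0.0907, cos φ cos δ cos H = 0.7765, so cos θ_z = 0.8672.
Top-of-atmosphere irradiance = S₀ (d̄/d)² cos θ_z = 1367 × 0.9699 × 0.8672 = 1149.78 W/m².

1150 W/m²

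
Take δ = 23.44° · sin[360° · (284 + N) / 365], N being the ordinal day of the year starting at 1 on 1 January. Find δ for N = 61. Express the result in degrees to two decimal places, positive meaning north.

360 × (284 + 61) / 365 = 340.274°; sin(340.274°) = -0.3375.
δ = 23.44 × -0.3375 = -7.911° ≈ -7.91°.

-7.91°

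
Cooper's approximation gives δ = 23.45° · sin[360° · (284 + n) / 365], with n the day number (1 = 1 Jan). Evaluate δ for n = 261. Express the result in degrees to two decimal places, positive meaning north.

+1.01°

360 × (284 + 261) / 365 = 537.534°; sin(537.534°) = 0.0430.
δ = 23.45 × 0.0430 = 1.008° ≈ +1.01°.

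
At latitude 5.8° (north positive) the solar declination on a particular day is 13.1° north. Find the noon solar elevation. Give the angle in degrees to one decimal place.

82.7°

At local solar noon the hour angle is zero, so the elevation is 90° − |φ − δ| = 90° − |5.8° − (13.1°)| = 90° − 7.3° = 82.7°.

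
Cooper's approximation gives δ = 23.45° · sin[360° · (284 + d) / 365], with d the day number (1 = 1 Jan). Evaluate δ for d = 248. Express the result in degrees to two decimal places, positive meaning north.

360 × (284 + 248) / 365 = 524.712°; sin(524.712°) = 0.2637.
δ = 23.45 × 0.2637 = 6.184° ≈ +6.18°.

+6.18°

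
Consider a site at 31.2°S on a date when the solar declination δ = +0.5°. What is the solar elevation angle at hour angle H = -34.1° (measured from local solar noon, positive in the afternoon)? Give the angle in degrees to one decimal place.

44.7°

cos θ_z = sin φ sin δ + cos φ cos δ cos H = (-0.5180)(0.0087) + (0.8554)(1.0000)(0.8281) = 0.7039.
θ_z = arccos(0.7039) = 45.26°, so the elevation is 90° − 45.26° = 44.74°.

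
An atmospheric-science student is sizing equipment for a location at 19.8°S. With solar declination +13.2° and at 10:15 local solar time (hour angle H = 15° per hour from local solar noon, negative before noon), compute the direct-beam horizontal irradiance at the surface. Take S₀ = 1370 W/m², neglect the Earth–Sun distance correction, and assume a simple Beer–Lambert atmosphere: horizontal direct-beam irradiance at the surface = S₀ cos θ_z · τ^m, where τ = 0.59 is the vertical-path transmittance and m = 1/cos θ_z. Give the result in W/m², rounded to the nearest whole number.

Hour angle H = 15° × (10.25 − 12) = -26.25°.
cos θ_z = sin φ sin δ + cos φ cos δ cos H = (-0.3387)(0.2284) + (0.9409)(0.9736)(0.8969) = 0.7443.
Air mass m = 1/cos θ_z = 1/0.7443 = 1.344; τ^m = 0.59^1.344 = 0.4921.
Surface direct beam = 1370 × 0.7443 × 0.4921 = 501.79 W/m².

502 W/m²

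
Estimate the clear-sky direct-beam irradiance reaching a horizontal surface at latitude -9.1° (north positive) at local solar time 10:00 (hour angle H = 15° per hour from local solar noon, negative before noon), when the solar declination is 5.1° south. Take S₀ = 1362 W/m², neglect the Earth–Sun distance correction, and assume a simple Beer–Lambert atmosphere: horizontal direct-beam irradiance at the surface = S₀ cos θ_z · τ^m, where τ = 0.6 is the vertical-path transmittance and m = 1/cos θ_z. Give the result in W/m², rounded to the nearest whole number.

Hour angle H = 15° × (10 − 12) = -30.00°.
With φ = -9.1°, δ = -5.1°, H = -30.00°: sin φ sin δ = 0.0141, cos φ cos δ cos H = 0.8517, so cos θ_z = 0.8658.
Air mass m = 1/cos θ_z = 1/0.8658 = 1.155; τ^m = 0.6^1.155 = 0.5543.
Surface direct beam = 1362 × 0.8658 × 0.5543 = 653.64 W/m².

654 W/m²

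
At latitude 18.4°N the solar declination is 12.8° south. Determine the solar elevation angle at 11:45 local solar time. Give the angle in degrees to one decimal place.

58.6°

Hour angle H = 15° × (11.75 − 12) = -3.75°.
cos θ_z = sin φ sin δ + cos φ cos δ cos H = (0.3156)(-0.2215) + (0.9489)(0.9751)(0.9979) = 0.8534.
θ_z = arccos(0.8534) = 31.42°, so the elevation is 90° − 31.42° = 58.58°.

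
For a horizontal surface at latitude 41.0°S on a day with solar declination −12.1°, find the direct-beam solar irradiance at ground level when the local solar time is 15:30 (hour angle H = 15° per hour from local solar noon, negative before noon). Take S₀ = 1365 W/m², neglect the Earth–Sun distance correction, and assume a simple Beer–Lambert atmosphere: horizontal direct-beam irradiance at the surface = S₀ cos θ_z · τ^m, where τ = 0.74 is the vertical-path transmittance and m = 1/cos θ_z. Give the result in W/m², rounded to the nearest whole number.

479 W/m²

Hour angle H = 15° × (15.5 − 12) = 52.50°.
cos θ_z = sin(-41.0°) sin(-12.1°) + cos(-41.0°) cos(-12.1°) cos(52.50°) = 0.1375 + 0.4492 = 0.5867.
Air mass m = 1/cos θ_z = 1/0.5867 = 1.704; τ^m = 0.74^1.704 = 0.5986.
Surface direct beam = 1365 × 0.5867 × 0.5986 = 479.39 W/m².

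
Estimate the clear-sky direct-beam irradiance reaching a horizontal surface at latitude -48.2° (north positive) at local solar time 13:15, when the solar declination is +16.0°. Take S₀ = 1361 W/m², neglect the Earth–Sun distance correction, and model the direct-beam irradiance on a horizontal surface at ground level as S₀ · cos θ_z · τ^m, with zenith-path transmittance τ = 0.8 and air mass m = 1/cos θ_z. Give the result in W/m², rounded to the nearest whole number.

313 W/m²

Hour angle H = 15° × (13.25 − 12) = 18.75°.
With φ = -48.2°, δ = 16.0°, H = 18.75°: sin φ sin δ = -0.2055, cos φ cos δ cos H = 0.6067, so cos θ_z = 0.4012.
Air mass m = 1/cos θ_z = 1/0.4012 = 2.493; τ^m = 0.8^2.493 = 0.5733.
Surface direct beam = 1361 × 0.4012 × 0.5733 = 313.04 W/m².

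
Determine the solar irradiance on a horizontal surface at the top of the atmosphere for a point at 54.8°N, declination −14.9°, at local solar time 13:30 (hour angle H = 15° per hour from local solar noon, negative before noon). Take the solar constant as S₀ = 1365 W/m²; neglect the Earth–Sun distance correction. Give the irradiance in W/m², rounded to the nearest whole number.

416 W/m²

Hour angle H = 15° × (13.5 − 12) = 22.50°.
cos θ_z = sin(54.8°) sin(-14.9°) + cos(54.8°) cos(-14.9°) cos(22.50°) = -0.2101 + 0.5146 = 0.3045.
Top-of-atmosphere irradiance = S₀ cos θ_z = 1365 × 0.3045 = 415.64 W/m².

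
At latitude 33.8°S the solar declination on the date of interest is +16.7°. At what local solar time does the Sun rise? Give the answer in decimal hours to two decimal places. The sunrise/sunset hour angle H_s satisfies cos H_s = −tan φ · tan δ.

cos H_s = −tan(-33.8°) · tan(16.7°) = 0.2008, so H_s = arccos(0.2008) = 78.42°.
Sunrise is at 12 − H_s/15 = 12 − 5.228 = 6.772 h local solar time.

6.77 h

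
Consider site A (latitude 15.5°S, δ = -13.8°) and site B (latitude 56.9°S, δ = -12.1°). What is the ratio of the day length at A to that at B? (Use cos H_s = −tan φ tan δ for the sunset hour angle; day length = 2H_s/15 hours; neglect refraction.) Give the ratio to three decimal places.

0.860

A: H_s = arccos(−tan -15.5° · tan -13.8°) = 93.91°, so 2H_s/15 = 12.5213 h.
B: H_s = arccos(−tan -56.9° · tan -12.1°) = 109.20°, so 2H_s/15 = 14.5600 h.
Ratio A/B = 12.5213 / 14.5600 = 0.8600.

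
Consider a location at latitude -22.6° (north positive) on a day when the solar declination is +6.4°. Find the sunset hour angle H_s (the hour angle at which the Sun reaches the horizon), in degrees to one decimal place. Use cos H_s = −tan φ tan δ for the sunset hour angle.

87.3°

The sunset hour angle satisfies cos H_s = −tan φ tan δ = 0.0467, giving H_s = 87.32°.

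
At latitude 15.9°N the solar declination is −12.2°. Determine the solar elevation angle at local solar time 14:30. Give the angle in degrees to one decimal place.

43.5°

Hour angle H = 15° × (14.5 − 12) = 37.50°.
cos θ_z = sin(15.9°) sin(-12.2°) + cos(15.9°) cos(-12.2°) cos(37.50°) = -0.0579 + 0.7458 = 0.6879.
θ_z = arccos(0.6879) = 46.54°, so the elevation is 90° − 46.54° = 43.46°.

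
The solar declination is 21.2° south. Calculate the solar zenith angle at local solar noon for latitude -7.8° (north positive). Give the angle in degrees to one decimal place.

At local solar noon the hour angle is zero, so the zenith angle is |φ − δ| = |-7.8° − (-21.2°)| = 13.4°.

13.4°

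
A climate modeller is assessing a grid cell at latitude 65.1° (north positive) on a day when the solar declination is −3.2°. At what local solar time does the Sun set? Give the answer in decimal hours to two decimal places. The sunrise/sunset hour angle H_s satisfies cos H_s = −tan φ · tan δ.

cos H_s = −tan(65.1°) · tan(-3.2°) = 0.1204, so H_s = arccos(0.1204) = 83.08°.
Sunset is at 12 + H_s/15 = 12 + 5.539 = 17.539 h local solar time.

17.54 h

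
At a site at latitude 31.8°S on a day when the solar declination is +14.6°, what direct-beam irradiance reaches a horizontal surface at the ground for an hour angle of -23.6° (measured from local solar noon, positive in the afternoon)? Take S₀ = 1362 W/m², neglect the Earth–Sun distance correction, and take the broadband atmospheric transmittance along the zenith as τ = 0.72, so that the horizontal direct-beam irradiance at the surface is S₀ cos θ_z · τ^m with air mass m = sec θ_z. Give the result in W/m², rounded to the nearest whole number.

cos θ_z = sin φ sin δ + cos φ cos δ cos H = (-0.5270)(0.2521) + (0.8499)(0.9677)(0.9164) = 0.6208.
Air mass m = 1/cos θ_z = 1/0.6208 = 1.611; τ^m = 0.72^1.611 = 0.5891.
Surface direct beam = 1362 × 0.6208 × 0.5891 = 498.10 W/m².

498 W/m²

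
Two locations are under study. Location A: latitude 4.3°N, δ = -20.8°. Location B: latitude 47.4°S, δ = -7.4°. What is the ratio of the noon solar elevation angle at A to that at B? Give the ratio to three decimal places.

A: 90° − |4.3 − (-20.8)| = 64.90°.
B: 90° − |-47.4 − (-7.4)| = 50.00°.
Ratio A/B = 64.9000 / 50.0000 = 1.2980.

1.298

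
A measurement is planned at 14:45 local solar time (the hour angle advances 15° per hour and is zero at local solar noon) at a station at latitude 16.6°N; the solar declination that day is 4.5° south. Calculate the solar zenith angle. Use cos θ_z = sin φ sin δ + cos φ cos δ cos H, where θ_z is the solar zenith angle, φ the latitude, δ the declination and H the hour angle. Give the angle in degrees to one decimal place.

45.9°

Hour angle H = 15° × (14.75 − 12) = 41.25°.
cos θ_z = sin(16.6°) sin(-4.5°) + cos(16.6°) cos(-4.5°) cos(41.25°) = -0.0224 + 0.7183 = 0.6959.
θ_z = arccos(0.6959) = 45.90°.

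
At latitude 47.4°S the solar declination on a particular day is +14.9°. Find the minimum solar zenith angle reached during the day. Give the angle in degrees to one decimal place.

At local solar noon the hour angle is zero, so the zenith angle is |φ − δ| = |-47.4° − (14.9°)| = 62.3°.

62.3°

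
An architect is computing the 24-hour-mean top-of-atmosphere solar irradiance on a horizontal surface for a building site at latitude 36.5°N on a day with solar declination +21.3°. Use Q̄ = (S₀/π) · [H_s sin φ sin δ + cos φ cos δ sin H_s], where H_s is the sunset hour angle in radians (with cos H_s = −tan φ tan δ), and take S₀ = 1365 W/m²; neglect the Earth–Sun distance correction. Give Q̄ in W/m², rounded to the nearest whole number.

487 W/m²

−tan φ tan δ = −(0.7400)(0.3899) = -0.2885; H_s = arccos(-0.2885) = 106.77°. In radians, H_s = 1.8635.
H_s sin φ sin δ = 1.8635 × 0.5948 × 0.3633 = 0.4027.
cos φ cos δ sin H_s = 0.8039 × 0.9317 × 0.9575 = 0.7172.
Q̄ = (1365/π) × (0.4027 + 0.7172) = 434.49 × 1.1199 = 486.59 W/m².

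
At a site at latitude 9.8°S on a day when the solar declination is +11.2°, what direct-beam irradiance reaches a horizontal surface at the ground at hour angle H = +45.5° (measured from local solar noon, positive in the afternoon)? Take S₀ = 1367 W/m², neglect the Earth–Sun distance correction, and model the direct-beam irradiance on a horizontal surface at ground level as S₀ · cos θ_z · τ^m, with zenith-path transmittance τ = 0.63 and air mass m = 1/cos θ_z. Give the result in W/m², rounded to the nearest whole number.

cos θ_z = sin(-9.8°) sin(11.2°) + cos(-9.8°) cos(11.2°) cos(45.50°) = -0.0331 + 0.6775 = 0.6444.
Air mass m = 1/cos θ_z = 1/0.6444 = 1.552; τ^m = 0.63^1.552 = 0.4882.
Surface direct beam = 1367 × 0.6444 × 0.4882 = 430.05 W/m².

430 W/m²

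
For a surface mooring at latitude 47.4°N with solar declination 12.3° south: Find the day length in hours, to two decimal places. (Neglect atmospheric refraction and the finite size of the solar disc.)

10.17 hours

The sunset hour angle satisfies cos H_s = −tan φ tan δ = 0.2371, giving H_s = 76.28°.
Day length = 2 H_s / 15° h⁻¹ = 152.56° / 15 = 10.171 h.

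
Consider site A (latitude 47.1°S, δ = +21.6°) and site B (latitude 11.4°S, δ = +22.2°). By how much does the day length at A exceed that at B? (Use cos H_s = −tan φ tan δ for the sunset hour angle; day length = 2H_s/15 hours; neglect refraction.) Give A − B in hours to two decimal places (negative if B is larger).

A: H_s = arccos(−tan -47.1° · tan 21.6°) = 64.78°, so 2H_s/15 = 8.6373 h.
B: H_s = arccos(−tan -11.4° · tan 22.2°) = 85.28°, so 2H_s/15 = 11.3707 h.
A − B = 8.6373 − 11.3707 = -2.7334 h.

-2.73 h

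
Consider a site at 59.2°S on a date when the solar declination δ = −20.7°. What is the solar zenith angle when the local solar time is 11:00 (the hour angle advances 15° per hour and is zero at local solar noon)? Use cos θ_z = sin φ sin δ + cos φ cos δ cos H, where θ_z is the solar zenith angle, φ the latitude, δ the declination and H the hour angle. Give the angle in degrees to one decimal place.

40.0°

Hour angle H = 15° × (11 − 12) = -15.00°.
cos θ_z = sin φ sin δ + cos φ cos δ cos H = (-0.8590)(-0.3535) + (0.5120)(0.9354)(0.9659) = 0.7662.
θ_z = arccos(0.7662) = 39.99°.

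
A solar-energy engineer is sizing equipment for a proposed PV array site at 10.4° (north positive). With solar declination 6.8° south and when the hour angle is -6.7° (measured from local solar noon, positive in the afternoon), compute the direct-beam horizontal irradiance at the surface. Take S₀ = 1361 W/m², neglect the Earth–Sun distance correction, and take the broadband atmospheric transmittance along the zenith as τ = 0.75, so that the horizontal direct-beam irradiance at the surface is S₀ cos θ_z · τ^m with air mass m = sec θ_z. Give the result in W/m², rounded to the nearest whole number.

cos θ_z = sin φ sin δ + cos φ cos δ cos H = (0.1805)(-0.1184) + (0.9836)(0.9930)(0.9932) = 0.9487.
Air mass m = 1/cos θ_z = 1/0.9487 = 1.054; τ^m = 0.75^1.054 = 0.7384.
Surface direct beam = 1361 × 0.9487 × 0.7384 = 953.41 W/m².

953 W/m²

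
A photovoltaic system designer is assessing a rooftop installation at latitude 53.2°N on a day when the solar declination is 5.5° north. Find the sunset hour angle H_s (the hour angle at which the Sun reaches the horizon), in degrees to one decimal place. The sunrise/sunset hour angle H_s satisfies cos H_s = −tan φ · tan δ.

97.4°

The sunset hour angle satisfies cos H_s = −tan φ tan δ = -0.1287, giving H_s = 97.39°.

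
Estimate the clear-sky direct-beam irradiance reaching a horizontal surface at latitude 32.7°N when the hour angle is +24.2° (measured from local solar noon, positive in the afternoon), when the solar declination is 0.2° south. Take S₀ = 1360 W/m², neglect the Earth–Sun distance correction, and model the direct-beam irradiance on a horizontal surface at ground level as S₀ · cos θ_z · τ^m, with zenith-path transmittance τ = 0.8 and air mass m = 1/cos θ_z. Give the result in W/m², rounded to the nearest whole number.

778 W/m²

cos θ_z = sin φ sin δ + cos φ cos δ cos H = (0.5402)(-0.0035) + (0.8415)(1.0000)(0.9121) = 0.7656.
Air mass m = 1/cos θ_z = 1/0.7656 = 1.306; τ^m = 0.8^1.306 = 0.7472.
Surface direct beam = 1360 × 0.7656 × 0.7472 = 778.00 W/m².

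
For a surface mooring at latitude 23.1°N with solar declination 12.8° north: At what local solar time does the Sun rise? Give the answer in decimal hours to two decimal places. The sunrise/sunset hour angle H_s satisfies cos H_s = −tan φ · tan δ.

The sunset hour angle satisfies cos H_s = −tan φ tan δ = -0.0969, giving H_s = 95.56°.
Sunrise is at 12 − H_s/15 = 12 − 6.371 = 5.629 h local solar time.

5.63 h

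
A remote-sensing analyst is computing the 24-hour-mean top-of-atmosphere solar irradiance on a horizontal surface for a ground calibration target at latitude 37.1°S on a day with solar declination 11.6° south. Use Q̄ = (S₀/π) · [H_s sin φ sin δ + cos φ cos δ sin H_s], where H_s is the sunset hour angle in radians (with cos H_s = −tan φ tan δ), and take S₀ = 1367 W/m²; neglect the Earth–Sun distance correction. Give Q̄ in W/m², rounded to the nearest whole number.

−tan φ tan δ = −(-0.7563)(-0.2053) = -0.1553; H_s = arccos(-0.1553) = 98.93°. In radians, H_s = 1.7267.
H_s sin φ sin δ = 1.7267 × -0.6032 × -0.2011 = 0.2095.
cos φ cos δ sin H_s = 0.7976 × 0.9796 × 0.9879 = 0.7719.
Q̄ = (1367/π) × (0.2095 + 0.7719) = 435.13 × 0.9814 = 427.04 W/m².

427 W/m²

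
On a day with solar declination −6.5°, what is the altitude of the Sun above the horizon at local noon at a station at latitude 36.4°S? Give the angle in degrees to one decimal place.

At local solar noon the hour angle is zero, so the elevation is 90° − |φ − δ| = 90° − |-36.4° − (-6.5°)| = 90° − 29.9° = 60.1°.

60.1°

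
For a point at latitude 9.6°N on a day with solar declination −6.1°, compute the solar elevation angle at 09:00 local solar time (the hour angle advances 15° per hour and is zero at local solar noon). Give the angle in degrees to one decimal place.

Hour angle H = 15° × (9 − 12) = -45.00°.
cos θ_z = sin φ sin δ + cos φ cos δ cos H = (0.1668)(-0.1063) + (0.9860)(0.9943)(0.7071) = 0.6755.
θ_z = arccos(0.6755) = 47.51°, so the elevation is 90° − 47.51° = 42.49°.

42.5°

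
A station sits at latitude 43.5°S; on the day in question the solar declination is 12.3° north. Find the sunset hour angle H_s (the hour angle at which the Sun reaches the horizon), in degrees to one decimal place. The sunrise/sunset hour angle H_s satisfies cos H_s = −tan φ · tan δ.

cos H_s = −tan(-43.5°) · tan(12.3°) = 0.2069, so H_s = arccos(0.2069) = 78.06°.

78.1°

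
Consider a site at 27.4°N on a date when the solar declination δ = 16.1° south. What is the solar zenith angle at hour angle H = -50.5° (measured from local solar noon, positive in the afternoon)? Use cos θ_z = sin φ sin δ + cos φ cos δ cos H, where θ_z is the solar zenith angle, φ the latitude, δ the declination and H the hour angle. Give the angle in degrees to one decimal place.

cos θ_z = sin(27.4°) sin(-16.1°) + cos(27.4°) cos(-16.1°) cos(-50.50°) = -0.1276 + 0.5426 = 0.4150.
θ_z = arccos(0.4150) = 65.48°.

65.5°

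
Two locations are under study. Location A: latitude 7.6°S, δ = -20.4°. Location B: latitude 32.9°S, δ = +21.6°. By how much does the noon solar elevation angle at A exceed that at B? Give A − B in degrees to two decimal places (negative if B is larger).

+41.70°

A: 90° − |-7.6 − (-20.4)| = 77.20°.
B: 90° − |-32.9 − (21.6)| = 35.50°.
A − B = 77.20 − 35.50 = 41.70°.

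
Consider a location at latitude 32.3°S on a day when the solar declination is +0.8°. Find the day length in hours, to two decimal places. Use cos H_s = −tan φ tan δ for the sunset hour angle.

11.93 hours

The sunset hour angle satisfies cos H_s = −tan φ tan δ = 0.0088, giving H_s = 89.50°.
Day length = 2 H_s / 15° h⁻¹ = 179.00° / 15 = 11.933 h.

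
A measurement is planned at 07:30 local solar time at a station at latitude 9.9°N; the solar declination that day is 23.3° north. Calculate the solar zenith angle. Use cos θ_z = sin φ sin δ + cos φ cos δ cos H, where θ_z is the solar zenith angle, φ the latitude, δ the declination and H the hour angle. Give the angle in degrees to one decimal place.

Hour angle H = 15° × (7.5 − 12) = -67.50°.
cos θ_z = sin φ sin δ + cos φ cos δ cos H = (0.1719)(0.3955) + (0.9851)(0.9184)(0.3827) = 0.4142.
θ_z = arccos(0.4142) = 65.53°.

65.5°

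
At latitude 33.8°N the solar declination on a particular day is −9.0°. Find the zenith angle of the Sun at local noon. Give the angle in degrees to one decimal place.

42.8°

At local solar noon the hour angle is zero, so the zenith angle is |φ − δ| = |33.8° − (-9.0°)| = 42.8°.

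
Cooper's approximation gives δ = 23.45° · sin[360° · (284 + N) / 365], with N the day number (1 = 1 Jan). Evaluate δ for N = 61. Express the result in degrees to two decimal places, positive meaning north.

360 × (284 + 61) / 365 = 340.274°; sin(340.274°) = -0.3375.
δ = 23.45 × -0.3375 = -7.914° ≈ -7.91°.

-7.91°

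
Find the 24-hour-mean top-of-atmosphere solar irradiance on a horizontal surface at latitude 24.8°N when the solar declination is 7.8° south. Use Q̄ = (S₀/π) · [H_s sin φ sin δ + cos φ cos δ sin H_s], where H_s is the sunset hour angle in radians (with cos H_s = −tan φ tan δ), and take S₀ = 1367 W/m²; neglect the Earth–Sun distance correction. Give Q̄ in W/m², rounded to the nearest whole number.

353 W/m²

−tan φ tan δ = −(0.4621)(-0.1370) = 0.0633; H_s = arccos(0.0633) = 86.37°. In radians, H_s = 1.5074.
H_s sin φ sin δ = 1.5074 × 0.4195 × -0.1357 = -0.0858.
cos φ cos δ sin H_s = 0.9078 × 0.9907 × 0.9980 = 0.8976.
Q̄ = (1367/π) × (-0.0858 + 0.8976) = 435.13 × 0.8118 = 353.24 W/m².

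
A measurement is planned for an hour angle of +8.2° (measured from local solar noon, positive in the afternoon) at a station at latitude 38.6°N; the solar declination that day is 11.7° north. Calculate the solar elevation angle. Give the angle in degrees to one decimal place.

With φ = 38.6°, δ = 11.7°, H = 8.20°: sin φ sin δ = 0.1265, cos φ cos δ cos H = 0.7575, so cos θ_z = 0.8840.
θ_z = arccos(0.8840) = 27.87°, so the elevation is 90° − 27.87° = 62.13°.

62.1°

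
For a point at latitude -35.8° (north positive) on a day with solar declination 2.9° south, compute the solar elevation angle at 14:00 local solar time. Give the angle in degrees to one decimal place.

47.0°

Hour angle H = 15° × (14 − 12) = 30.00°.
cos θ_z = sin(-35.8°) sin(-2.9°) + cos(-35.8°) cos(-2.9°) cos(30.00°) = 0.0296 + 0.7015 = 0.7311.
θ_z = arccos(0.7311) = 43.02°, so the elevation is 90° − 43.02° = 46.98°.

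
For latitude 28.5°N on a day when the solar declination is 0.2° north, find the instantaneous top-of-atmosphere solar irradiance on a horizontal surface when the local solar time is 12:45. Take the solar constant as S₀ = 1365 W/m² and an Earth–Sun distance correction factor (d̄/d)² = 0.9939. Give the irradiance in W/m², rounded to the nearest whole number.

Hour angle H = 15° × (12.75 − 12) = 11.25°.
With φ = 28.5°, δ = 0.2°, H = 11.25°: sin φ sin δ = 0.0017, cos φ cos δ cos H = 0.8619, so cos θ_z = 0.8636.
Top-of-atmosphere irradiance = S₀ (d̄/d)² cos θ_z = 1365 × 0.9939 × 0.8636 = 1171.62 W/m².

1172 W/m²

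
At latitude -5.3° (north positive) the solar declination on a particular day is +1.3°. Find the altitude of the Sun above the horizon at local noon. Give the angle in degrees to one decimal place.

83.4°

At local solar noon the hour angle is zero, so the elevation is 90° − |φ − δ| = 90° − |-5.3° − (1.3°)| = 90° − 6.6° = 83.4°.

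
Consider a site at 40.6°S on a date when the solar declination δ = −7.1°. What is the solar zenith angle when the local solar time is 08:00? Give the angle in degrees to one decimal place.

Hour angle H = 15° × (8 − 12) = -60.00°.
With φ = -40.6°, δ = -7.1°, H = -60.00°: sin φ sin δ = 0.0804, cos φ cos δ cos H = 0.3767, so cos θ_z = 0.4571.
θ_z = arccos(0.4571) = 62.80°.

62.8°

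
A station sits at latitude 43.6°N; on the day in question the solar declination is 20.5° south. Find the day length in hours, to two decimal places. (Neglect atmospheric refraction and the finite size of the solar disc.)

The sunset hour angle satisfies cos H_s = −tan φ tan δ = 0.3560, giving H_s = 69.15°.
Day length = 2 H_s / 15° h⁻¹ = 138.30° / 15 = 9.220 h.

9.22 hours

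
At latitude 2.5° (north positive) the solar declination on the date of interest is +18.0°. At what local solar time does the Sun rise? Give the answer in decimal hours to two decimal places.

−tan φ tan δ = −(0.0437)(0.3249) = -0.0142; H_s = arccos(-0.0142) = 90.81°.
Sunrise is at 12 − H_s/15 = 12 − 6.054 = 5.946 h local solar time.

5.95 h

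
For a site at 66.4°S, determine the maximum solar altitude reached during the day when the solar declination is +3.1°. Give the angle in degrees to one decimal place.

20.5°

At local solar noon the hour angle is zero, so the elevation is 90° − |φ − δ| = 90° − |-66.4° − (3.1°)| = 90° − 69.5° = 20.5°.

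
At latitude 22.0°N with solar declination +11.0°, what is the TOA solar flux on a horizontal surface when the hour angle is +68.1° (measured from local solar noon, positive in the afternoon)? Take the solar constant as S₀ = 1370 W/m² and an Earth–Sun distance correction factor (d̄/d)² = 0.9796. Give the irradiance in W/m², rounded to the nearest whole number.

With φ = 22.0°, δ = 11.0°, H = 68.10°: sin φ sin δ = 0.0715, cos φ cos δ cos H = 0.3395, so cos θ_z = 0.4110.
Top-of-atmosphere irradiance = S₀ (d̄/d)² cos θ_z = 1370 × 0.9796 × 0.4110 = 551.58 W/m².

552 W/m²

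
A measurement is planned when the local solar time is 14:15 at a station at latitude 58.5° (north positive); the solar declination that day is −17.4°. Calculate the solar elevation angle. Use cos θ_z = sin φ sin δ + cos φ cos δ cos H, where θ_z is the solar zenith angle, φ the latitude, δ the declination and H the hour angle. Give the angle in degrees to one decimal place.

9.2°

Hour angle H = 15° × (14.25 − 12) = 33.75°.
cos θ_z = sin(58.5°) sin(-17.4°) + cos(58.5°) cos(-17.4°) cos(33.75°) = -0.2550 + 0.4146 = 0.1596.
θ_z = arccos(0.1596) = 80.82°, so the elevation is 90° − 80.82° = 9.18°.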